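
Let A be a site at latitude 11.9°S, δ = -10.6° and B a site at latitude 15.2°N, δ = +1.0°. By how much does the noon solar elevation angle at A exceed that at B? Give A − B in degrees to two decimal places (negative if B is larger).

+12.90°

A: 90° − |-11.9 − (-10.6)| = 88.70°.
B: 90° − |15.2 − (1.0)| = 75.80°.
A − B = 88.70 − 75.80 = 12.90°.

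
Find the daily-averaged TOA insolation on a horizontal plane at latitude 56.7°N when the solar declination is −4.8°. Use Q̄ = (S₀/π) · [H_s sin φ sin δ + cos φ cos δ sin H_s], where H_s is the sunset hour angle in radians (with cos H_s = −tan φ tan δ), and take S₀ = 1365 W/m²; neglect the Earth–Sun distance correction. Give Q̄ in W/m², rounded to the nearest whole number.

192 W/m²

cos H_s = −tan(56.7°) · tan(-4.8°) = 0.1278, so H_s = arccos(0.1278) = 82.66°. In radians, H_s = 1.4427.
H_s sin φ sin δ = 1.4427 × 0.8358 × -0.0837 = -0.1009.
cos φ cos δ sin H_s = 0.5490 × 0.9965 × 0.9918 = 0.5426.
Q̄ = (1365/π) × (-0.1009 + 0.5426) = 434.49 × 0.4417 = 191.91 W/m².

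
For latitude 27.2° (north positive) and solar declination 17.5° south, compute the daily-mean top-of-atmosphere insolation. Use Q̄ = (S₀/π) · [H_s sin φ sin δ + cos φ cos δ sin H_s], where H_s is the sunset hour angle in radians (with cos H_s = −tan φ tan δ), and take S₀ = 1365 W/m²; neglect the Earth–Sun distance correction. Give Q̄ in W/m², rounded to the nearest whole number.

280 W/m²

−tan φ tan δ = −(0.5139)(-0.3153) = 0.1620; H_s = arccos(0.1620) = 80.68°. In radians, H_s = 1.4081.
H_s sin φ sin δ = 1.4081 × 0.4571 × -0.3007 = -0.1935.
cos φ cos δ sin H_s = 0.8894 × 0.9537 × 0.9868 = 0.8370.
Q̄ = (1365/π) × (-0.1935 + 0.8370) = 434.49 × 0.6435 = 279.59 W/m².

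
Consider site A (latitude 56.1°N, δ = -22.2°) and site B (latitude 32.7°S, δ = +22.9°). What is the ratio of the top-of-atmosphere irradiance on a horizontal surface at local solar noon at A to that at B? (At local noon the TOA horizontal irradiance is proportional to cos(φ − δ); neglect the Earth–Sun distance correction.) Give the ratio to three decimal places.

0.359

A: cos θ_z = cos(56.1° − (-22.2°)) = 0.2028.
B: cos θ_z = cos(-32.7° − (22.9°)) = 0.5650.
Ratio A/B = 0.2028 / 0.5650 = 0.3589.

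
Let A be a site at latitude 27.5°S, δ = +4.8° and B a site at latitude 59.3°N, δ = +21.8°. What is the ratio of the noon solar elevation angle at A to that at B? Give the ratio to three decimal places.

A: 90° − |-27.5 − (4.8)| = 57.70°.
B: 90° − |59.3 − (21.8)| = 52.50°.
Ratio A/B = 57.7000 / 52.5000 = 1.0990.

1.099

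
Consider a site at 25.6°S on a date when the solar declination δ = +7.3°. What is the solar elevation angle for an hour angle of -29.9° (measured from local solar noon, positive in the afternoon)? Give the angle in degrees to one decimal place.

46.1°

With φ = -25.6°, δ = 7.3°, H = -29.90°: sin φ sin δ = -0.0549, cos φ cos δ cos H = 0.7755, so cos θ_z = 0.7206.
θ_z = arccos(0.7206) = 43.90°, so the elevation is 90° − 43.90° = 46.10°.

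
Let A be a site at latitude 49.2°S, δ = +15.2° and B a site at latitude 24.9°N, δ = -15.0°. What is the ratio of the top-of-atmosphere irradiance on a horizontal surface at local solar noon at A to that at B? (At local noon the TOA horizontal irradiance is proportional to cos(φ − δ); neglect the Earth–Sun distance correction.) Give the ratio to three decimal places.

A: cos θ_z = cos(-49.2° − (15.2°)) = 0.4321.
B: cos θ_z = cos(24.9° − (-15.0°)) = 0.7672.
Ratio A/B = 0.4321 / 0.7672 = 0.5632.

0.563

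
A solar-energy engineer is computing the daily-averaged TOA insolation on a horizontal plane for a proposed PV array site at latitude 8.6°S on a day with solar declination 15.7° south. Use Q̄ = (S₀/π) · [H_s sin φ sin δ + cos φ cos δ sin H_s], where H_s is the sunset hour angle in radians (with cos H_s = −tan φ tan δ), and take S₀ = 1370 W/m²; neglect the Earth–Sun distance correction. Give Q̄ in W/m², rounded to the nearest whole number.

443 W/m²

cos H_s = −tan(-8.6°) · tan(-15.7°) = -0.0425, so H_s = arccos(-0.0425) = 92.44°. In radians, H_s = 1.6134.
H_s sin φ sin δ = 1.6134 × -0.1495 × -0.2706 = 0.0653.
cos φ cos δ sin H_s = 0.9888 × 0.9627 × 0.9991 = 0.9511.
Q̄ = (1370/π) × (0.0653 + 0.9511) = 436.08 × 1.0164 = 443.23 W/m².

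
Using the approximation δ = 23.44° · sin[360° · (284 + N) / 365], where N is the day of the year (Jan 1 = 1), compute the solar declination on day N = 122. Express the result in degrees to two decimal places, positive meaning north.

+15.20°

360 × (284 + 122) / 365 = 400.438°; sin(400.438°) = 0.6486.
δ = 23.44 × 0.6486 = 15.203° ≈ +15.20°.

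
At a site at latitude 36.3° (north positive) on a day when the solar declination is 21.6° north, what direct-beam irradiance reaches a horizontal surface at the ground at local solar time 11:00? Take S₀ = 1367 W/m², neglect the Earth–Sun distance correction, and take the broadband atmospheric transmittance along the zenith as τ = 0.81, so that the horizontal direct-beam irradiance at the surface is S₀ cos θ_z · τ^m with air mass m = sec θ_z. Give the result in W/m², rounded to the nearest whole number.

Hour angle H = 15° × (11 − 12) = -15.00°.
cos θ_z = sin φ sin δ + cos φ cos δ cos H = (0.5920)(0.3681) + (0.8059)(0.9298)(0.9659) = 0.9417.
Air mass m = 1/cos θ_z = 1/0.9417 = 1.062; τ^m = 0.81^1.062 = 0.7995.
Surface direct beam = 1367 × 0.9417 × 0.7995 = 1029.20 W/m².

1029 W/m²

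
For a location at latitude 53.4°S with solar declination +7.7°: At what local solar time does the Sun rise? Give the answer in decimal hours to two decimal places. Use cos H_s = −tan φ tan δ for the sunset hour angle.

−tan φ tan δ = −(-1.3465)(0.1352) = 0.1820; H_s = arccos(0.1820) = 79.51°.
Sunrise is at 12 − H_s/15 = 12 − 5.301 = 6.699 h local solar time.

6.70 h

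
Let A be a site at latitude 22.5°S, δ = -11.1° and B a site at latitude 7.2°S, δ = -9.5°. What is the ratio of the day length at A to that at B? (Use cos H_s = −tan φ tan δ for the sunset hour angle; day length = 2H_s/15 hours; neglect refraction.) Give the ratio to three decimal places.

1.038

A: H_s = arccos(−tan -22.5° · tan -11.1°) = 94.66°, so 2H_s/15 = 12.6213 h.
B: H_s = arccos(−tan -7.2° · tan -9.5°) = 91.21°, so 2H_s/15 = 12.1613 h.
Ratio A/B = 12.6213 / 12.1613 = 1.0378.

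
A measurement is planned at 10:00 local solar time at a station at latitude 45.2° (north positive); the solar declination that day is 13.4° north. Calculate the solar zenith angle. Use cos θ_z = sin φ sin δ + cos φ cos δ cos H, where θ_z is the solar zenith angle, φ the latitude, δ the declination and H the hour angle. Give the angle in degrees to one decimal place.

Hour angle H = 15° × (10 − 12) = -30.00°.
cos θ_z = sin(45.2°) sin(13.4°) + cos(45.2°) cos(13.4°) cos(-30.00°) = 0.1644 + 0.5936 = 0.7580.
θ_z = arccos(0.7580) = 40.71°.

40.7°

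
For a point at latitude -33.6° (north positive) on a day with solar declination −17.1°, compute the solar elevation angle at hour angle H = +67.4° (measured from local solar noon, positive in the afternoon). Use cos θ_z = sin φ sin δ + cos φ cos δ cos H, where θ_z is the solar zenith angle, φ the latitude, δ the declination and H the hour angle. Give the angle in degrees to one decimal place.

With φ = -33.6°, δ = -17.1°, H = 67.40°: sin φ sin δ = 0.1627, cos φ cos δ cos H = 0.3059, so cos θ_z = 0.4686.
θ_z = arccos(0.4686) = 62.06°, so the elevation is 90° − 62.06° = 27.94°.

27.9°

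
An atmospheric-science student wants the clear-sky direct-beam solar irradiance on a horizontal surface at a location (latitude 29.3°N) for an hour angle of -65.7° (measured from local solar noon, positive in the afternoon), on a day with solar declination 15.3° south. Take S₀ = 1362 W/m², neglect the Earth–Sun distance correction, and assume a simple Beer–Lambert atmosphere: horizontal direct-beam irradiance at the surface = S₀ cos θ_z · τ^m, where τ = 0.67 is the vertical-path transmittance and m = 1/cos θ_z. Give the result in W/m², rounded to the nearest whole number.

47 W/m²

With φ = 29.3°, δ = -15.3°, H = -65.70°: sin φ sin δ = -0.1291, cos φ cos δ cos H = 0.3461, so cos θ_z = 0.2170.
Air mass m = 1/cos θ_z = 1/0.2170 = 4.608; τ^m = 0.67^4.608 = 0.1580.
Surface direct beam = 1362 × 0.2170 × 0.1580 = 46.70 W/m².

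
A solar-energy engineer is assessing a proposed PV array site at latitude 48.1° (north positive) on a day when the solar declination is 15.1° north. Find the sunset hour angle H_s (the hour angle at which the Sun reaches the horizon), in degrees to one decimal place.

−tan φ tan δ = −(1.1145)(0.2698) = -0.3007; H_s = arccos(-0.3007) = 107.50°.

107.5°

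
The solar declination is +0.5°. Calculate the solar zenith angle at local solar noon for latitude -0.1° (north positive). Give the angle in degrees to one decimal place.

0.6°

At local solar noon the hour angle is zero, so the zenith angle is |φ − δ| = |-0.1° − (0.5°)| = 0.6°.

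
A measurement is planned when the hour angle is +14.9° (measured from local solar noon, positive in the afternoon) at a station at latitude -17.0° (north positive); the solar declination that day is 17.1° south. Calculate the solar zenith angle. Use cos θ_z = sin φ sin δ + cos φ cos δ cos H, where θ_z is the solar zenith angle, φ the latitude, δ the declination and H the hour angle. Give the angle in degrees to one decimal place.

14.2°

cos θ_z = sin φ sin δ + cos φ cos δ cos H = (-0.2924)(-0.2940) + (0.9563)(0.9558)(0.9664) = 0.9693.
θ_z = arccos(0.9693) = 14.23°.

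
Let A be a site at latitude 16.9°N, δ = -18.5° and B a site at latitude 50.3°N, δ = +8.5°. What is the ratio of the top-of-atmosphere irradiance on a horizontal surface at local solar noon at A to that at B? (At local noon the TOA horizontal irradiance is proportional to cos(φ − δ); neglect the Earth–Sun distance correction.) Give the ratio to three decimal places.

A: cos θ_z = cos(16.9° − (-18.5°)) = 0.8151.
B: cos θ_z = cos(50.3° − (8.5°)) = 0.7455.
Ratio A/B = 0.8151 / 0.7455 = 1.0934.

1.093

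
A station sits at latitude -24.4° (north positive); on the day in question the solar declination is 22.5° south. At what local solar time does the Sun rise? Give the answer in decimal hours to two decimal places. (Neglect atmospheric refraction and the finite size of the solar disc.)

5.28 h

−tan φ tan δ = −(-0.4536)(-0.4142) = -0.1879; H_s = arccos(-0.1879) = 100.83°.
Sunrise is at 12 − H_s/15 = 12 − 6.722 = 5.278 h local solar time.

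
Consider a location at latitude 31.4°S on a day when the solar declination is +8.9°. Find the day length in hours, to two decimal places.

cos H_s = −tan(-31.4°) · tan(8.9°) = 0.0956, so H_s = arccos(0.0956) = 84.51°.
Day length = 2 H_s / 15° h⁻¹ = 169.02° / 15 = 11.268 h.

11.27 hours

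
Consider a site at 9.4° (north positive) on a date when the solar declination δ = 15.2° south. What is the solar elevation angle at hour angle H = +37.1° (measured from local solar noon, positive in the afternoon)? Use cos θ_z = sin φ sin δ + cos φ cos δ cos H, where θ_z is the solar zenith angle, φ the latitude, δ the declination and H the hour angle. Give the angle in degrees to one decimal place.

cos θ_z = sin φ sin δ + cos φ cos δ cos H = (0.1633)(-0.2622) + (0.9866)(0.9650)(0.7976) = 0.7166.
θ_z = arccos(0.7166) = 44.23°, so the elevation is 90° − 44.23° = 45.77°.

45.8°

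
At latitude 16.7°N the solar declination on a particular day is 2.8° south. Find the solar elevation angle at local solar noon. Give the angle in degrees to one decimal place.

At local solar noon the hour angle is zero, so the elevation is 90° − |φ − δ| = 90° − |16.7° − (-2.8°)| = 90° − 19.5° = 70.5°.

70.5°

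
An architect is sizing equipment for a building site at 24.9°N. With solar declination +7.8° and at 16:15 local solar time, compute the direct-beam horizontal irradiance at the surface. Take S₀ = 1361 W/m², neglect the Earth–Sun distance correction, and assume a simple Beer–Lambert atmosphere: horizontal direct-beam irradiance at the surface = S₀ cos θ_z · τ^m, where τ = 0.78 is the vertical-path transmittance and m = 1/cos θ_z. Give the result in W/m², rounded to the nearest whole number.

Hour angle H = 15° × (16.25 − 12) = 63.75°.
cos θ_z = sin(24.9°) sin(7.8°) + cos(24.9°) cos(7.8°) cos(63.75°) = 0.0571 + 0.3975 = 0.4546.
Air mass m = 1/cos θ_z = 1/0.4546 = 2.200; τ^m = 0.78^2.200 = 0.5789.
Surface direct beam = 1361 × 0.4546 × 0.5789 = 358.17 W/m².

358 W/m²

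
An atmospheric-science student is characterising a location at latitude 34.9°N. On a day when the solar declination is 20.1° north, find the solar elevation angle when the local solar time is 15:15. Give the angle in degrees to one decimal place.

Hour angle H = 15° × (15.25 − 12) = 48.75°.
cos θ_z = sin(34.9°) sin(20.1°) + cos(34.9°) cos(20.1°) cos(48.75°) = 0.1966 + 0.5078 = 0.7044.
θ_z = arccos(0.7044) = 45.22°, so the elevation is 90° − 45.22° = 44.78°.

44.8°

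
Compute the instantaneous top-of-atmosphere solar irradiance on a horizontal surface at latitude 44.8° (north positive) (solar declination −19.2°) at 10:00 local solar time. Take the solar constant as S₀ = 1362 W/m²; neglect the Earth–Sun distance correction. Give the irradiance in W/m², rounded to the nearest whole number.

475 W/m²

Hour angle H = 15° × (10 − 12) = -30.00°.
cos θ_z = sin(44.8°) sin(-19.2°) + cos(44.8°) cos(-19.2°) cos(-30.00°) = -0.2317 + 0.5803 = 0.3486.
Top-of-atmosphere irradiance = S₀ cos θ_z = 1362 × 0.3486 = 474.79 W/m².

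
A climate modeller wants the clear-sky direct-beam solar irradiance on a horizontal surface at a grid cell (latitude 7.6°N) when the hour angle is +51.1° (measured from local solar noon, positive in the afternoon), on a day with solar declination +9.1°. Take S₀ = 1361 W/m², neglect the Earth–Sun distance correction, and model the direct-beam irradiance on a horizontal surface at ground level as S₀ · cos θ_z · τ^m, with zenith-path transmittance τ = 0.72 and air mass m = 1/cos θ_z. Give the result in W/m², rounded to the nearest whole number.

516 W/m²

cos θ_z = sin φ sin δ + cos φ cos δ cos H = (0.1323)(0.1582) + (0.9912)(0.9874)(0.6280) = 0.6356.
Air mass m = 1/cos θ_z = 1/0.6356 = 1.573; τ^m = 0.72^1.573 = 0.5965.
Surface direct beam = 1361 × 0.6356 × 0.5965 = 516.00 W/m².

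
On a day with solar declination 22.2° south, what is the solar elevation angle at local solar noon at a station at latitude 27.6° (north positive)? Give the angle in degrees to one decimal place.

At local solar noon the hour angle is zero, so the elevation is 90° − |φ − δ| = 90° − |27.6° − (-22.2°)| = 90° − 49.8° = 40.2°.

40.2°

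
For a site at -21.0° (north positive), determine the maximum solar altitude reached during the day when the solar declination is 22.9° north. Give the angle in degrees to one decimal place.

46.1°

At local solar noon the hour angle is zero, so the elevation is 90° − |φ − δ| = 90° − |-21.0° − (22.9°)| = 90° − 43.9° = 46.1°.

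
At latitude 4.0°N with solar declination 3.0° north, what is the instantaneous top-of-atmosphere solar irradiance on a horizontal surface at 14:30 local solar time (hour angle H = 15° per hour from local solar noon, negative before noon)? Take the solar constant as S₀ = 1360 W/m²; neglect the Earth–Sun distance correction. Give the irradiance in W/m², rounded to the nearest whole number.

1080 W/m²

Hour angle H = 15° × (14.5 − 12) = 37.50°.
With φ = 4.0°, δ = 3.0°, H = 37.50°: sin φ sin δ = 0.0037, cos φ cos δ cos H = 0.7903, so cos θ_z = 0.7940.
Top-of-atmosphere irradiance = S₀ cos θ_z = 1360 × 0.7940 = 1079.84 W/m².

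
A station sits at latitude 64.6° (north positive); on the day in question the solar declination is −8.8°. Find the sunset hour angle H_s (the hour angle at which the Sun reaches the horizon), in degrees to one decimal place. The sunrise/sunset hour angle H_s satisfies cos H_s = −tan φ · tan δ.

cos H_s = −tan(64.6°) · tan(-8.8°) = 0.3260, so H_s = arccos(0.3260) = 70.97°.

71.0°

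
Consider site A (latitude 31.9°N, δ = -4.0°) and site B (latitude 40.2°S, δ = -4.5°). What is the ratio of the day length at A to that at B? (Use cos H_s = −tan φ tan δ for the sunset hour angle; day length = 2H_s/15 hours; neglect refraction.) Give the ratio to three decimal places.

0.933

A: H_s = arccos(−tan 31.9° · tan -4.0°) = 87.51°, so 2H_s/15 = 11.6680 h.
B: H_s = arccos(−tan -40.2° · tan -4.5°) = 93.81°, so 2H_s/15 = 12.5080 h.
Ratio A/B = 11.6680 / 12.5080 = 0.9328.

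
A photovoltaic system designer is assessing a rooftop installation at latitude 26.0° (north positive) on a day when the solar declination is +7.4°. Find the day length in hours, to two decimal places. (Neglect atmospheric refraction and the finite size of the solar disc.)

cos H_s = −tan(26.0°) · tan(7.4°) = -0.0633, so H_s = arccos(-0.0633) = 93.63°.
Day length = 2 H_s / 15° h⁻¹ = 187.26° / 15 = 12.484 h.

12.48 hours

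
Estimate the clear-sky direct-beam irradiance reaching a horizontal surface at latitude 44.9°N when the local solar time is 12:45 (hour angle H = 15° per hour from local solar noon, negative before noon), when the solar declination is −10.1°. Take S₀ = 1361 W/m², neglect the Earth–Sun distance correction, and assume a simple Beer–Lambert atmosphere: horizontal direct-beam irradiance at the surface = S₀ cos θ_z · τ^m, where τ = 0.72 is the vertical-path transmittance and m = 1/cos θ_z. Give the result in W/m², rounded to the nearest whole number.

424 W/m²

Hour angle H = 15° × (12.75 − 12) = 11.25°.
cos θ_z = sin φ sin δ + cos φ cos δ cos H = (0.7059)(-0.1754) + (0.7083)(0.9845)(0.9808) = 0.5601.
Air mass m = 1/cos θ_z = 1/0.5601 = 1.785; τ^m = 0.72^1.785 = 0.5563.
Surface direct beam = 1361 × 0.5601 × 0.5563 = 424.07 W/m².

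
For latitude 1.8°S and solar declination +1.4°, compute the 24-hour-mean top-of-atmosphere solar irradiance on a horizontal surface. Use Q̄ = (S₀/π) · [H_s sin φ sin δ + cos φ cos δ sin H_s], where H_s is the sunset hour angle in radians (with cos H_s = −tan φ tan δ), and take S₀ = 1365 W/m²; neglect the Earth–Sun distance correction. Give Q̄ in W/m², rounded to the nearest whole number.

434 W/m²

The sunset hour angle satisfies cos H_s = −tan φ tan δ = 0.0008, giving H_s = 89.95°. In radians, H_s = 1.5699.
H_s sin φ sin δ = 1.5699 × -0.0314 × 0.0244 = -0.0012.
cos φ cos δ sin H_s = 0.9995 × 0.9997 × 1.0000 = 0.9992.
Q̄ = (1365/π) × (-0.0012 + 0.9992) = 434.49 × 0.9980 = 433.62 W/m².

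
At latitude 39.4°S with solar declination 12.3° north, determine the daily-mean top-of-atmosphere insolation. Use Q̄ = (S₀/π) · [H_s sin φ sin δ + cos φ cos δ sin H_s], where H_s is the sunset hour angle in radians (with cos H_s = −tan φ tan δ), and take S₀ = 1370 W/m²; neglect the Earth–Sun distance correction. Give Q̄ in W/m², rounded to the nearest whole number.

−tan φ tan δ = −(-0.8214)(0.2180) = 0.1791; H_s = arccos(0.1791) = 79.68°. In radians, H_s = 1.3907.
H_s sin φ sin δ = 1.3907 × -0.6347 × 0.2130 = -0.1880.
cos φ cos δ sin H_s = 0.7727 × 0.9770 × 0.9838 = 0.7427.
Q̄ = (1370/π) × (-0.1880 + 0.7427) = 436.08 × 0.5547 = 241.89 W/m².

242 W/m²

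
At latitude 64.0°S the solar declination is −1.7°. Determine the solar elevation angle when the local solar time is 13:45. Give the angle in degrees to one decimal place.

24.8°

Hour angle H = 15° × (13.75 − 12) = 26.25°.
With φ = -64.0°, δ = -1.7°, H = 26.25°: sin φ sin δ = 0.0267, cos φ cos δ cos H = 0.3930, so cos θ_z = 0.4197.
θ_z = arccos(0.4197) = 65.18°, so the elevation is 90° − 65.18° = 24.82°.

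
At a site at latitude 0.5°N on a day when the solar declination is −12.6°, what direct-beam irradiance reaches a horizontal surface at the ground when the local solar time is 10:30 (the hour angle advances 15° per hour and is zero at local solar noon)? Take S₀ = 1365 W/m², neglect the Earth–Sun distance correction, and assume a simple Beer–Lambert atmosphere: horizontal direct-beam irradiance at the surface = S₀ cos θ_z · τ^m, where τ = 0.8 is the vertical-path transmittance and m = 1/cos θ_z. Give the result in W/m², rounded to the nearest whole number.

Hour angle H = 15° × (10.5 − 12) = -22.50°.
cos θ_z = sin φ sin δ + cos φ cos δ cos H = (0.0087)(-0.2181) + (1.0000)(0.9759)(0.9239) = 0.8997.
Air mass m = 1/cos θ_z = 1/0.8997 = 1.111; τ^m = 0.8^1.111 = 0.7804.
Surface direct beam = 1365 × 0.8997 × 0.7804 = 958.40 W/m².

958 W/m²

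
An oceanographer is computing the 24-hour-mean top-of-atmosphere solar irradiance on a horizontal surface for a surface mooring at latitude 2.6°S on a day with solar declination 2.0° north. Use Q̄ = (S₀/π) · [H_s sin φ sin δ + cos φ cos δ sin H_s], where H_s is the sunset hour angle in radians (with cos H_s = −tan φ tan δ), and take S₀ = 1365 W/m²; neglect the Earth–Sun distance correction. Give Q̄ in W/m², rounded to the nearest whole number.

433 W/m²

cos H_s = −tan(-2.6°) · tan(2.0°) = 0.0016, so H_s = arccos(0.0016) = 89.91°. In radians, H_s = 1.5692.
H_s sin φ sin δ = 1.5692 × -0.0454 × 0.0349 = -0.0025.
cos φ cos δ sin H_s = 0.9990 × 0.9994 × 1.0000 = 0.9984.
Q̄ = (1365/π) × (-0.0025 + 0.9984) = 434.49 × 0.9959 = 432.71 W/m².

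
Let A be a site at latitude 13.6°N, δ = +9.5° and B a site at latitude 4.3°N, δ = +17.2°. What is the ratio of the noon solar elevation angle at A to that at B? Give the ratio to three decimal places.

1.114

A: 90° − |13.6 − (9.5)| = 85.90°.
B: 90° − |4.3 − (17.2)| = 77.10°.
Ratio A/B = 85.9000 / 77.1000 = 1.1141.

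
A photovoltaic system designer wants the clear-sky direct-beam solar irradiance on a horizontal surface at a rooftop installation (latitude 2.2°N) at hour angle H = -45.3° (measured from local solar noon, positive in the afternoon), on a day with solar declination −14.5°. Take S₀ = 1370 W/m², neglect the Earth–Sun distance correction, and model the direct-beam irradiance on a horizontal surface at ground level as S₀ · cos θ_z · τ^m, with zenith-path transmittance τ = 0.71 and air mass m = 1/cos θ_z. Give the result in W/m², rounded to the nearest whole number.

552 W/m²

cos θ_z = sin(2.2°) sin(-14.5°) + cos(2.2°) cos(-14.5°) cos(-45.30°) = -0.0096 + 0.6805 = 0.6709.
Air mass m = 1/cos θ_z = 1/0.6709 = 1.491; τ^m = 0.71^1.491 = 0.6001.
Surface direct beam = 1370 × 0.6709 × 0.6001 = 551.57 W/m².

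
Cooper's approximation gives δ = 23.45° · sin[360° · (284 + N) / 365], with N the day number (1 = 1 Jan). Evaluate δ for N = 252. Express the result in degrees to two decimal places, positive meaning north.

+4.61°

360 × (284 + 252) / 365 = 528.658°; sin(528.658°) = 0.1967.
δ = 23.45 × 0.1967 = 4.613° ≈ +4.61°.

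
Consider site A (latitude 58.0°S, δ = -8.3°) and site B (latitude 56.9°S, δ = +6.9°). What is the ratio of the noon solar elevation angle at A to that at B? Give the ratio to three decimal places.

1.538

A: 90° − |-58.0 − (-8.3)| = 40.30°.
B: 90° − |-56.9 − (6.9)| = 26.20°.
Ratio A/B = 40.3000 / 26.2000 = 1.5382.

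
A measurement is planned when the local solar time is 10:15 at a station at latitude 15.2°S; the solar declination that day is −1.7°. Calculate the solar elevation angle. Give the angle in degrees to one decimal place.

Hour angle H = 15° × (10.25 − 12) = -26.25°.
cos θ_z = sin(-15.2°) sin(-1.7°) + cos(-15.2°) cos(-1.7°) cos(-26.25°) = 0.0078 + 0.8651 = 0.8729.
θ_z = arccos(0.8729) = 29.20°, so the elevation is 90° − 29.20° = 60.80°.

60.8°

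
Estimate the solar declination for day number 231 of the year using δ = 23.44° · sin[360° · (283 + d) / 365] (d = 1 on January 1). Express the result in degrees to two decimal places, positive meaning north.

360 × (283 + 231) / 365 = 506.959°; sin(506.959°) = 0.5452.
δ = 23.44 × 0.5452 = 12.779° ≈ +12.78°.

+12.78°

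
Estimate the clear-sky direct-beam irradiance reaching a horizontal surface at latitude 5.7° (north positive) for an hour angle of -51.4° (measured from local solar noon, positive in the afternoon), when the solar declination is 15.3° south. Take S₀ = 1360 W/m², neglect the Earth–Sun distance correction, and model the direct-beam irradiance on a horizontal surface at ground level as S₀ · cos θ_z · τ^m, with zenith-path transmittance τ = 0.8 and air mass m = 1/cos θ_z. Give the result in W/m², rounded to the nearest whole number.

527 W/m²

cos θ_z = sin(5.7°) sin(-15.3°) + cos(5.7°) cos(-15.3°) cos(-51.40°) = -0.0262 + 0.5988 = 0.5726.
Air mass m = 1/cos θ_z = 1/0.5726 = 1.746; τ^m = 0.8^1.746 = 0.6773.
Surface direct beam = 1360 × 0.5726 × 0.6773 = 527.44 W/m².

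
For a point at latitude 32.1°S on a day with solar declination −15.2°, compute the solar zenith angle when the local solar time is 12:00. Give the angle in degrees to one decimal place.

Hour angle H = 15° × (12 − 12) = 0.00°.
cos θ_z = sin(-32.1°) sin(-15.2°) + cos(-32.1°) cos(-15.2°) cos(0.00°) = 0.1393 + 0.8175 = 0.9568.
θ_z = arccos(0.9568) = 16.90°.

16.9°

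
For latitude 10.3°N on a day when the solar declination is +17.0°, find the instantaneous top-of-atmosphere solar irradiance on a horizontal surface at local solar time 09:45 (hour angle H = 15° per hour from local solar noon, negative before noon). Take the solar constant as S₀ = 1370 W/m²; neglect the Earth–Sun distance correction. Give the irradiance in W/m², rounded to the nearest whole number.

Hour angle H = 15° × (9.75 − 12) = -33.75°.
cos θ_z = sin φ sin δ + cos φ cos δ cos H = (0.1788)(0.2924) + (0.9839)(0.9563)(0.8315) = 0.8346.
Top-of-atmosphere irradiance = S₀ cos θ_z = 1370 × 0.8346 = 1143.40 W/m².

1143 W/m²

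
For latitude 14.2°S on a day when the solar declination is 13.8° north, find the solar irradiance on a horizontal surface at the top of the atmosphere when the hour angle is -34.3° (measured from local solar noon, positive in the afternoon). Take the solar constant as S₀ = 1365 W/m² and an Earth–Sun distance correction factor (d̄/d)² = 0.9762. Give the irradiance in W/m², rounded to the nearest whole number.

With φ = -14.2°, δ = 13.8°, H = -34.30°: sin φ sin δ = -0.0585, cos φ cos δ cos H = 0.7777, so cos θ_z = 0.7192.
Top-of-atmosphere irradiance = S₀ (d̄/d)² cos θ_z = 1365 × 0.9762 × 0.7192 = 958.34 W/m².

958 W/m²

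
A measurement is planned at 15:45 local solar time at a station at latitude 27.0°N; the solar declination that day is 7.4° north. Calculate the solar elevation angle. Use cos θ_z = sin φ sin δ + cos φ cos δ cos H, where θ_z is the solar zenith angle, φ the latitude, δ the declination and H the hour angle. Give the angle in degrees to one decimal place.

Hour angle H = 15° × (15.75 − 12) = 56.25°.
cos θ_z = sin(27.0°) sin(7.4°) + cos(27.0°) cos(7.4°) cos(56.25°) = 0.0585 + 0.4909 = 0.5494.
θ_z = arccos(0.5494) = 56.67°, so the elevation is 90° − 56.67° = 33.33°.

33.3°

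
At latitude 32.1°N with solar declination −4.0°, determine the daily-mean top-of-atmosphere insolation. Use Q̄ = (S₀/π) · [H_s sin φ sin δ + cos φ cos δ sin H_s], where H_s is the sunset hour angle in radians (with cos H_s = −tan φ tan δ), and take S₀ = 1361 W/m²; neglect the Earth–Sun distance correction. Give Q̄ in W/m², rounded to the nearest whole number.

341 W/m²

The sunset hour angle satisfies cos H_s = −tan φ tan δ = 0.0439, giving H_s = 87.48°. In radians, H_s = 1.5268.
H_s sin φ sin δ = 1.5268 × 0.5314 × -0.0698 = -0.0566.
cos φ cos δ sin H_s = 0.8471 × 0.9976 × 0.9990 = 0.8442.
Q̄ = (1361/π) × (-0.0566 + 0.8442) = 433.22 × 0.7876 = 341.20 W/m².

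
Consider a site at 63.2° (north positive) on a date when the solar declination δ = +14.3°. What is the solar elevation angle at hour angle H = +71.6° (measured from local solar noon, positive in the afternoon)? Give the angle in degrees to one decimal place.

cos θ_z = sin φ sin δ + cos φ cos δ cos H = (0.8926)(0.2470) + (0.4509)(0.9690)(0.3156) = 0.3584.
θ_z = arccos(0.3584) = 69.00°, so the elevation is 90° − 69.00° = 21.00°.

21.0°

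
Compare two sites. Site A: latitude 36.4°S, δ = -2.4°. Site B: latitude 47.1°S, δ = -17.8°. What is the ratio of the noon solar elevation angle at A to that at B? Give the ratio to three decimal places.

A: 90° − |-36.4 − (-2.4)| = 56.00°.
B: 90° − |-47.1 − (-17.8)| = 60.70°.
Ratio A/B = 56.0000 / 60.7000 = 0.9226.

0.923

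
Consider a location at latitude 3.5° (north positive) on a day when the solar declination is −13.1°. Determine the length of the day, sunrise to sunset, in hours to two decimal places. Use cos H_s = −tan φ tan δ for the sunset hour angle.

11.89 hours

−tan φ tan δ = −(0.0612)(-0.2327) = 0.0142; H_s = arccos(0.0142) = 89.19°.
Day length = 2 H_s / 15° h⁻¹ = 178.38° / 15 = 11.892 h.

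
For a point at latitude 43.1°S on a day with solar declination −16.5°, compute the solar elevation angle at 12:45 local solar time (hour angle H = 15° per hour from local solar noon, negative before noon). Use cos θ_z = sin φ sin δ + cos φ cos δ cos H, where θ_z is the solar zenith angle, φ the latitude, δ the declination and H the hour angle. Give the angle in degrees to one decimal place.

61.7°

Hour angle H = 15° × (12.75 − 12) = 11.25°.
With φ = -43.1°, δ = -16.5°, H = 11.25°: sin φ sin δ = 0.1941, cos φ cos δ cos H = 0.6866, so cos θ_z = 0.8807.
θ_z = arccos(0.8807) = 28.27°, so the elevation is 90° − 28.27° = 61.73°.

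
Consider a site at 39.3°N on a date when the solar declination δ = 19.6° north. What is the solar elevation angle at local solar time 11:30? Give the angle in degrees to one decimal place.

69.3°

Hour angle H = 15° × (11.5 − 12) = -7.50°.
With φ = 39.3°, δ = 19.6°, H = -7.50°: sin φ sin δ = 0.2125, cos φ cos δ cos H = 0.7228, so cos θ_z = 0.9353.
θ_z = arccos(0.9353) = 20.72°, so the elevation is 90° − 20.72° = 69.28°.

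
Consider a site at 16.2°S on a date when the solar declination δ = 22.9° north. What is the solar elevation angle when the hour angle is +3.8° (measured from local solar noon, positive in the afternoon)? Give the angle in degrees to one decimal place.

cos θ_z = sin φ sin δ + cos φ cos δ cos H = (-0.2790)(0.3891) + (0.9603)(0.9212)(0.9978) = 0.7741.
θ_z = arccos(0.7741) = 39.28°, so the elevation is 90° − 39.28° = 50.72°.

50.7°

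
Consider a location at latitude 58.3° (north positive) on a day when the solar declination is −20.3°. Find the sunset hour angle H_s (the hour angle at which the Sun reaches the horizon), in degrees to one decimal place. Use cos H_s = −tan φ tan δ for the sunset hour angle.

−tan φ tan δ = −(1.6191)(-0.3699) = 0.5989; H_s = arccos(0.5989) = 53.21°.

53.2°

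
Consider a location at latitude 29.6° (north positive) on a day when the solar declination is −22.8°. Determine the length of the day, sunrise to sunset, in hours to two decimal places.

The sunset hour angle satisfies cos H_s = −tan φ tan δ = 0.2388, giving H_s = 76.18°.
Day length = 2 H_s / 15° h⁻¹ = 152.36° / 15 = 10.157 h.

10.16 hours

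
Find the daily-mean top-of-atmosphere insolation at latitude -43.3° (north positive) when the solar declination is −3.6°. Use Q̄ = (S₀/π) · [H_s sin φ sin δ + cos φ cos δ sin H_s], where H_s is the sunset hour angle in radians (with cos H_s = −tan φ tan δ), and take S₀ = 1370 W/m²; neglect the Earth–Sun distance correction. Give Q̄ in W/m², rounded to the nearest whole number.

cos H_s = −tan(-43.3°) · tan(-3.6°) = -0.0593, so H_s = arccos(-0.0593) = 93.40°. In radians, H_s = 1.6301.
H_s sin φ sin δ = 1.6301 × -0.6858 × -0.0628 = 0.0702.
cos φ cos δ sin H_s = 0.7278 × 0.9980 × 0.9982 = 0.7250.
Q̄ = (1370/π) × (0.0702 + 0.7250) = 436.08 × 0.7952 = 346.77 W/m².

347 W/m²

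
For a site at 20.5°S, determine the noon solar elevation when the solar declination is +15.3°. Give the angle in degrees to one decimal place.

54.2°

At local solar noon the hour angle is zero, so the elevation is 90° − |φ − δ| = 90° − |-20.5° − (15.3°)| = 90° − 35.8° = 54.2°.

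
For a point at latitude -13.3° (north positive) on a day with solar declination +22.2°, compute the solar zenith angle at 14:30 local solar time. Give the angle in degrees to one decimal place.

Hour angle H = 15° × (14.5 − 12) = 37.50°.
cos θ_z = sin(-13.3°) sin(22.2°) + cos(-13.3°) cos(22.2°) cos(37.50°) = -0.0869 + 0.7148 = 0.6279.
θ_z = arccos(0.6279) = 51.10°.

51.1°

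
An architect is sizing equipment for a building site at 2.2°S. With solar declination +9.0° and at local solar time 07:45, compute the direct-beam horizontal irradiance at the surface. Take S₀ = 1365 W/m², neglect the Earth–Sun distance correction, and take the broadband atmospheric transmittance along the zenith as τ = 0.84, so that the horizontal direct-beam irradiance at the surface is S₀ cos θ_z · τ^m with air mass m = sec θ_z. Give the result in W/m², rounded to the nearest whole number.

Hour angle H = 15° × (7.75 − 12) = -63.75°.
With φ = -2.2°, δ = 9.0°, H = -63.75°: sin φ sin δ = -0.0060, cos φ cos δ cos H = 0.4365, so cos θ_z = 0.4305.
Air mass m = 1/cos θ_z = 1/0.4305 = 2.323; τ^m = 0.84^2.323 = 0.6670.
Surface direct beam = 1365 × 0.4305 × 0.6670 = 391.95 W/m².

392 W/m²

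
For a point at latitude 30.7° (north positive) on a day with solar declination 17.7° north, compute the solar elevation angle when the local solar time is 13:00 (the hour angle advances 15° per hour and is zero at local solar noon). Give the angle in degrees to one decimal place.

71.2°

Hour angle H = 15° × (13 − 12) = 15.00°.
cos θ_z = sin φ sin δ + cos φ cos δ cos H = (0.5105)(0.3040) + (0.8599)(0.9527)(0.9659) = 0.9465.
θ_z = arccos(0.9465) = 18.83°, so the elevation is 90° − 18.83° = 71.17°.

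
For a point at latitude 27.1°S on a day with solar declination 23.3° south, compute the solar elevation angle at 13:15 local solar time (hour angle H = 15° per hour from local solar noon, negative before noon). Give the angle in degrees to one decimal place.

72.6°

Hour angle H = 15° × (13.25 − 12) = 18.75°.
With φ = -27.1°, δ = -23.3°, H = 18.75°: sin φ sin δ = 0.1802, cos φ cos δ cos H = 0.7742, so cos θ_z = 0.9544.
θ_z = arccos(0.9544) = 17.37°, so the elevation is 90° − 17.37° = 72.63°.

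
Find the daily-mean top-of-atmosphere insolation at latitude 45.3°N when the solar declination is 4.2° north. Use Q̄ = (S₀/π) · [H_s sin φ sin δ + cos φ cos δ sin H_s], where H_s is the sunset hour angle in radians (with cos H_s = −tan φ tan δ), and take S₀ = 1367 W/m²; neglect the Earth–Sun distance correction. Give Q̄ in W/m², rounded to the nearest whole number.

The sunset hour angle satisfies cos H_s = −tan φ tan δ = -0.0742, giving H_s = 94.26°. In radians, H_s = 1.6451.
H_s sin φ sin δ = 1.6451 × 0.7108 × 0.0732 = 0.0856.
cos φ cos δ sin H_s = 0.7034 × 0.9973 × 0.9972 = 0.6995.
Q̄ = (1367/π) × (0.0856 + 0.6995) = 435.13 × 0.7851 = 341.62 W/m².

342 W/m²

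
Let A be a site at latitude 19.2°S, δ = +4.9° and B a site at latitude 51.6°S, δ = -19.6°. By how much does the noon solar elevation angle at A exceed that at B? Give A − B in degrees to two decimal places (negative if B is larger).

+7.90°

A: 90° − |-19.2 − (4.9)| = 65.90°.
B: 90° − |-51.6 − (-19.6)| = 58.00°.
A − B = 65.90 − 58.00 = 7.90°.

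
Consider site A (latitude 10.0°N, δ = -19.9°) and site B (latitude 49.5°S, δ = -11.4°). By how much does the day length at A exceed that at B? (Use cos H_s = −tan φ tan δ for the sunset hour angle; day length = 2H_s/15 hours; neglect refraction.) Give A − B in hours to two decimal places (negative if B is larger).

-2.31 h

A: H_s = arccos(−tan 10.0° · tan -19.9°) = 86.34°, so 2H_s/15 = 11.5120 h.
B: H_s = arccos(−tan -49.5° · tan -11.4°) = 103.66°, so 2H_s/15 = 13.8213 h.
A − B = 11.5120 − 13.8213 = -2.3093 h.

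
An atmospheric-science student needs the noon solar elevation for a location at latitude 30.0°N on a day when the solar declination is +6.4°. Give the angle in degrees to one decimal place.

At local solar noon the hour angle is zero, so the elevation is 90° − |φ − δ| = 90° − |30.0° − (6.4°)| = 90° − 23.6° = 66.4°.

66.4°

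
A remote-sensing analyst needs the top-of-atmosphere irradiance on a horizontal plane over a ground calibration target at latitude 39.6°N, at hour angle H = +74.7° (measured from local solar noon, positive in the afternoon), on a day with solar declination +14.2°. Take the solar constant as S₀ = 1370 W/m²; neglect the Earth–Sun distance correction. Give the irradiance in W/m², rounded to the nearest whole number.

484 W/m²

cos θ_z = sin φ sin δ + cos φ cos δ cos H = (0.6374)(0.2453) + (0.7705)(0.9694)(0.2639) = 0.3535.
Top-of-atmosphere irradiance = S₀ cos θ_z = 1370 × 0.3535 = 484.29 W/m².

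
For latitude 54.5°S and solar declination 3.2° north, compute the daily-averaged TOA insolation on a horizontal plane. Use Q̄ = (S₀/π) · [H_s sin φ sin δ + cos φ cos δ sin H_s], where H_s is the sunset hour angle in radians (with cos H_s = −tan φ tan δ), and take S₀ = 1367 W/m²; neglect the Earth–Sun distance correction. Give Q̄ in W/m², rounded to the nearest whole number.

222 W/m²

cos H_s = −tan(-54.5°) · tan(3.2°) = 0.0784, so H_s = arccos(0.0784) = 85.50°. In radians, H_s = 1.4923.
H_s sin φ sin δ = 1.4923 × -0.8141 × 0.0558 = -0.0678.
cos φ cos δ sin H_s = 0.5807 × 0.9984 × 0.9969 = 0.5780.
Q̄ = (1367/π) × (-0.0678 + 0.5780) = 435.13 × 0.5102 = 222.00 W/m².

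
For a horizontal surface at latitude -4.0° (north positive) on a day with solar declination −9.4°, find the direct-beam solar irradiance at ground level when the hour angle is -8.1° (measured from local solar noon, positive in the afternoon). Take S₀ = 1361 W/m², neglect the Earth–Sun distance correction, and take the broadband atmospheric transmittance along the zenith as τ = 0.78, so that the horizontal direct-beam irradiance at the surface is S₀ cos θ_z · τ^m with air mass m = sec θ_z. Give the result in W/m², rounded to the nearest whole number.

With φ = -4.0°, δ = -9.4°, H = -8.10°: sin φ sin δ = 0.0114, cos φ cos δ cos H = 0.9744, so cos θ_z = 0.9858.
Air mass m = 1/cos θ_z = 1/0.9858 = 1.014; τ^m = 0.78^1.014 = 0.7773.
Surface direct beam = 1361 × 0.9858 × 0.7773 = 1042.88 W/m².

1043 W/m²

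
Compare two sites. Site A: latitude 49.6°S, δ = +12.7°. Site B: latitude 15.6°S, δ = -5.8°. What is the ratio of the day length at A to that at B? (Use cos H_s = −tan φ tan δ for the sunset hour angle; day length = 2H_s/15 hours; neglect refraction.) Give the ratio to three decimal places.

A: H_s = arccos(−tan -49.6° · tan 12.7°) = 74.65°, so 2H_s/15 = 9.9533 h.
B: H_s = arccos(−tan -15.6° · tan -5.8°) = 91.63°, so 2H_s/15 = 12.2173 h.
Ratio A/B = 9.9533 / 12.2173 = 0.8147.

0.815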